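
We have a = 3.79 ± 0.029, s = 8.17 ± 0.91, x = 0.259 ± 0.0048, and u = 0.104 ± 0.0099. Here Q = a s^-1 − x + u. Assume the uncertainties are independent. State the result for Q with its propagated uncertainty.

0.309 ± 0.0529

Let p = a·s^-1 = 0.464. δp/p = √((1·δa/a)² + (-1·δs/s)²) = √(5.85e-05 + 0.0124) = 0.112, so δp = 0.0518.
Q = p − x + u: δQ = √(δp² + δx² + δu²) = √(0.00268 + 2.3e-05 + 9.8e-05) = 0.0529
Q = 0.309.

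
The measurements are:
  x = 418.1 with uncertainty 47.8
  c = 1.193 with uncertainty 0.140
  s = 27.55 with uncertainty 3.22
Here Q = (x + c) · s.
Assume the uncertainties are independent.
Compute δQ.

Let u = x + c = 419.3. δu = √(δx² + δc²) = √(2280 + 0.0196) = 47.8, so δu/u = 0.114.
Q is then a monomial in u, s:
δQ/Q = √((δu/u)² + (1·δs/s)²) = √(0.0130 + 0.0137) = 0.163
Q = 11550, so δQ = 0.163 × 11550 = 1890.

1890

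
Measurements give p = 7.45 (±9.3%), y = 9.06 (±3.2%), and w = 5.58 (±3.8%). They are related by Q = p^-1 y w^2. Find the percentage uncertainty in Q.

Products/powers → add relative errors in quadrature, weighted by exponent:
  (-1·δp/p)² = (-1×0.0930)² = 0.00865;  (1·δy/y)² = (1×0.0320)² = 0.00102;  (2·δw/w)² = (2×0.0380)² = 0.00578
δQ/Q = √(0.0154) = 0.124

12.4%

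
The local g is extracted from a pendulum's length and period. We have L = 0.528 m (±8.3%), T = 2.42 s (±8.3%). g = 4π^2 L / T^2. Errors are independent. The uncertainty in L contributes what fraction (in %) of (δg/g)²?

20.0%

(δg/g)² = (1·δL/L)² + (-2·δT/T)²
  L term: (1×0.0830)² = 0.00689
  T term: (-2×0.0830)² = 0.0276
Total = 0.0344. Share from L = 0.00689/0.0344 = 0.200.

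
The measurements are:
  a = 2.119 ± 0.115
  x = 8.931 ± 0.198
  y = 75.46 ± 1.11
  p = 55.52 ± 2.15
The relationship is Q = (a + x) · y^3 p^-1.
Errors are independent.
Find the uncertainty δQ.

5320

Let u = a + x = 11.05. δu = √(δa² + δx²) = √(0.0132 + 0.0392) = 0.229, so δu/u = 0.0207.
Q is then a monomial in u, y, p:
δQ/Q = √((δu/u)² + (3·δy/y)² + (-1·δp/p)²) = √(0.000429 + 0.00195 + 0.00150) = 0.0623
Q = 85520, so δQ = 0.0623 × 85520 = 5320.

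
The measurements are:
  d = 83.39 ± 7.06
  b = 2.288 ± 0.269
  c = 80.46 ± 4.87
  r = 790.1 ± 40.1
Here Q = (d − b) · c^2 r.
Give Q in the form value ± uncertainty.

Let u = d − b = 81.10. δu = √(δd² + δb²) = √(49.8 + 0.0724) = 7.07, so δu/u = 0.0871.
Q is then a monomial in u, c, r:
δQ/Q = √((δu/u)² + (2·δc/c)² + (1·δr/r)²) = √(0.00759 + 0.0147 + 0.00258) = 0.158
Q = 4.148e+08, so δQ = 0.158 × 4.148e+08 = 6.54e+07.

(4.148 ± 0.654) × 10^8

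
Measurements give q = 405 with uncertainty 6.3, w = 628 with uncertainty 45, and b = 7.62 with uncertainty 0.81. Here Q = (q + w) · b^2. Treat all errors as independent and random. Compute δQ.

Let u = q + w = 1030. δu = √(δq² + δw²) = √(39.7 + 2020) = 45.4, so δu/u = 0.0440.
Q is then a monomial in u, b:
δQ/Q = √((δu/u)² + (2·δb/b)²) = √(0.00193 + 0.0452) = 0.217
Q = 60000, so δQ = 0.217 × 60000 = 13000.

13000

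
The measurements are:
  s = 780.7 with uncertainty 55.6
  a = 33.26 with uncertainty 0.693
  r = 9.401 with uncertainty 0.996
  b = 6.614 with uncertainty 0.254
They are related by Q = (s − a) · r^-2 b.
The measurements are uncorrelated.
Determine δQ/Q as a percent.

Let u = s − a = 747.4. δu = √(δs² + δa²) = √(3090 + 0.480) = 55.6, so δu/u = 0.0744.
Q is then a monomial in u, r, b:
δQ/Q = √((δu/u)² + (-2·δr/r)² + (1·δb/b)²) = √(0.00553 + 0.0449 + 0.00147) = 0.228

22.8%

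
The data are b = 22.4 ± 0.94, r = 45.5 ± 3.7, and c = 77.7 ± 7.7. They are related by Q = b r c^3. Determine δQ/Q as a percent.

31.1%

For a monomial Q ∝ b, r, c^3, fractional errors add in quadrature:
  (1·δb/b)² = (1×0.0420)² = 0.00176;  (1·δr/r)² = (1×0.0813)² = 0.00661;  (3·δc/c)² = (3×0.0991)² = 0.0884
δQ/Q = √(0.0968) = 0.311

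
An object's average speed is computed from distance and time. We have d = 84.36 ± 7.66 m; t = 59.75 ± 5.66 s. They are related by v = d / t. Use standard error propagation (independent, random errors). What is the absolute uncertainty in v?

0.185 m/s

Each factor contributes (exponent × relative error)² to (δv/v)²:
  (1·δd/d)² = (1×0.0908)² = 0.00824;  (-1·δt/t)² = (-1×0.0947)² = 0.00897
δv/v = √(0.0172) = 0.131
v = 1.412 m/s, so δv = 0.131 × 1.412 = 0.185 m/s.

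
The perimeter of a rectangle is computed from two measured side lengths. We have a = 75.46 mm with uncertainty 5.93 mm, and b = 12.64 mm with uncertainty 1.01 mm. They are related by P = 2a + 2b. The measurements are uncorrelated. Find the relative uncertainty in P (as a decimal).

0.0683

For a sum/difference, combine absolute errors in quadrature:
  (2·δa)² = 141;  (2·δb)² = 4.08
δP = √(145) = 12.0 mm
P = 176.2 mm, so δP/P = 12.0/176.2 = 0.0683.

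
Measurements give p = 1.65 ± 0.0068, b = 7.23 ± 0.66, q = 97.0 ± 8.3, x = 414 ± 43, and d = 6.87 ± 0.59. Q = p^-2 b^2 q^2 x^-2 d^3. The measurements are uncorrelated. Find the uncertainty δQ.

Products/powers → add relative errors in quadrature, weighted by exponent:
  (-2·δp/p)² = (-2×0.00412)² = 6.79e-05;  (2·δb/b)² = (2×0.0913)² = 0.0333;  (2·δq/q)² = (2×0.0856)² = 0.0293;  (-2·δx/x)² = (-2×0.104)² = 0.0432;  (3·δd/d)² = (3×0.0859)² = 0.0664
δQ/Q = √(0.172) = 0.415
Q = 342, so δQ = 0.415 × 342 = 142.

142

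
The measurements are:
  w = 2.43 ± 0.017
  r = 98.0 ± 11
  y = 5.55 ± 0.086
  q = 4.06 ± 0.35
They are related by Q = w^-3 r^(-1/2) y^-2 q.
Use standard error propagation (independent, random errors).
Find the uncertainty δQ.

Products/powers → add relative errors in quadrature, weighted by exponent:
  (-3·δw/w)² = (-3×0.00700)² = 0.000440;  (−½·δr/r)² = (-0.5×0.112)² = 0.00315;  (-2·δy/y)² = (-2×0.0155)² = 0.000960;  (1·δq/q)² = (1×0.0862)² = 0.00743
δQ/Q = √(0.0120) = 0.109
Q = 0.000928, so δQ = 0.109 × 0.000928 = 0.000102.

0.000102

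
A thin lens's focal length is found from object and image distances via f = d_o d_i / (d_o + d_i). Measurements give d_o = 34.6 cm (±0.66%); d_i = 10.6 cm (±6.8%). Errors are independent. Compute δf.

∂f/∂d_o = (d_i/(d_o+d_i))² = 0.0550;  ∂f/∂d_i = (d_o/(d_o+d_i))² = 0.586
δf = √((∂f/∂d_o · δd_o)² + (∂f/∂d_i · δd_i)²) = √(0.000158 + 0.178) = 0.423 cm

0.423 cm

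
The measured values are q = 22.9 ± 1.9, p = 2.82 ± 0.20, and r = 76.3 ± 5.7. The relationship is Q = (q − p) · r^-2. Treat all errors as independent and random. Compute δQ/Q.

Let u = q − p = 20.1. δu = √(δq² + δp²) = √(3.61 + 0.0400) = 1.91, so δu/u = 0.0951.
Q is then a monomial in u, r:
δQ/Q = √((δu/u)² + (-2·δr/r)²) = √(0.00905 + 0.0223) = 0.177

0.177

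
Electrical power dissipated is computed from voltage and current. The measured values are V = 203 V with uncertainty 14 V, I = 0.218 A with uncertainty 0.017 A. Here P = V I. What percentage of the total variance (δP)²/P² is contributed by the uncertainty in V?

43.9%

(δP/P)² = (1·δV/V)² + (1·δI/I)²
  V term: (1×0.0690)² = 0.00476
  I term: (1×0.0780)² = 0.00608
Total = 0.0108. Share from V = 0.00476/0.0108 = 0.439.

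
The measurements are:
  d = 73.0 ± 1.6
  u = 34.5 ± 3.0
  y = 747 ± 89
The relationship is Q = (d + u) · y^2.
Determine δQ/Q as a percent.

24.0%

Let w = d + u = 108. δw = √(δd² + δu²) = √(2.56 + 9.00) = 3.40, so δw/w = 0.0316.
Q is then a monomial in w, y:
δQ/Q = √((δw/w)² + (2·δy/y)²) = √(0.00100 + 0.0568) = 0.240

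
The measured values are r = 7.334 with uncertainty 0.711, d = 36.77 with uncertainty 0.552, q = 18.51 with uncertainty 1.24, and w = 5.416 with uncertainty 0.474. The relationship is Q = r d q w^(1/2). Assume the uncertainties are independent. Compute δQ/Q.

0.127

Products/powers → add relative errors in quadrature, weighted by exponent:
  (1·δr/r)² = (1×0.0969)² = 0.00940;  (1·δd/d)² = (1×0.0150)² = 0.000225;  (1·δq/q)² = (1×0.0670)² = 0.00449;  (½·δw/w)² = (0.5×0.0875)² = 0.00191
δQ/Q = √(0.0160) = 0.127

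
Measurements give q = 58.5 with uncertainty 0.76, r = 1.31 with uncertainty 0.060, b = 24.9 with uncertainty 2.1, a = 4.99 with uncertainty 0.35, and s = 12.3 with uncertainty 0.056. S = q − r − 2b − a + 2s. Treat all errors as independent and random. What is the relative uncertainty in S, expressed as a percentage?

S is a linear combination, so absolute uncertainties add in quadrature:
  (δq)² = 0.578;  (δr)² = 0.00360;  (2·δb)² = 17.6;  (δa)² = 0.122;  (2·δs)² = 0.0125
δS = √(18.4) = 4.28
S = 27.0, so δS/S = 4.28/27.0 = 0.159.

15.9%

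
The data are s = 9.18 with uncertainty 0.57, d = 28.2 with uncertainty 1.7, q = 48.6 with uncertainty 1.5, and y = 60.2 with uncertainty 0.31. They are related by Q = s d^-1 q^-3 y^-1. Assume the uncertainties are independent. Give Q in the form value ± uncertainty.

(4.71 ± 0.598) × 10^-8

Relative error in a monomial: (δQ/Q)² = Σ (nᵢ · δxᵢ/xᵢ)².
  (1·δs/s)² = (1×0.0621)² = 0.00386;  (-1·δd/d)² = (-1×0.0603)² = 0.00363;  (-3·δq/q)² = (-3×0.0309)² = 0.00857;  (-1·δy/y)² = (-1×0.00515)² = 2.65e-05
δQ/Q = √(0.0161) = 0.127
Q = 4.71e-08, so δQ = 0.127 × 4.71e-08 = 5.98e-09.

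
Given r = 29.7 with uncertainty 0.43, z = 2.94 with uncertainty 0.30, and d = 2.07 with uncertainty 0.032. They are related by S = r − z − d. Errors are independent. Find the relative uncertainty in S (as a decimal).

Sums and differences: (δS)² = Σ (cᵢ δxᵢ)².
  (δr)² = 0.185;  (δz)² = 0.0900;  (δd)² = 0.00102
δS = √(0.276) = 0.525
S = 24.7, so δS/S = 0.525/24.7 = 0.0213.

0.0213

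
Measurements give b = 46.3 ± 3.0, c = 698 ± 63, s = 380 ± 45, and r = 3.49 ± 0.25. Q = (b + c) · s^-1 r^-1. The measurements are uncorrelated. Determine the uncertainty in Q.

Let u = b + c = 744. δu = √(δb² + δc²) = √(9.00 + 3970) = 63.1, so δu/u = 0.0847.
Q is then a monomial in u, s, r:
δQ/Q = √((δu/u)² + (-1·δs/s)² + (-1·δr/r)²) = √(0.00718 + 0.0140 + 0.00513) = 0.162
Q = 0.561, so δQ = 0.162 × 0.561 = 0.0911.

0.0911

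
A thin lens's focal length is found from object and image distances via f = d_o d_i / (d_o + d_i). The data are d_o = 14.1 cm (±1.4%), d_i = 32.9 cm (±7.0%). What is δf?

∂f/∂d_o = (d_i/(d_o+d_i))² = 0.490;  ∂f/∂d_i = (d_o/(d_o+d_i))² = 0.0900
δf = √((∂f/∂d_o · δd_o)² + (∂f/∂d_i · δd_i)²) = √(0.00936 + 0.0430) = 0.229 cm

0.229 cm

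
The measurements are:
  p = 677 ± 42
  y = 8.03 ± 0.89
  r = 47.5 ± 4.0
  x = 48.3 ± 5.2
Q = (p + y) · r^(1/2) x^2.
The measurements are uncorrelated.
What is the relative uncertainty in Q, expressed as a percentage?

22.8%

Let u = p + y = 685. δu = √(δp² + δy²) = √(1760 + 0.792) = 42.0, so δu/u = 0.0613.
Q is then a monomial in u, r, x:
δQ/Q = √((δu/u)² + (½·δr/r)² + (2·δx/x)²) = √(0.00376 + 0.00177 + 0.0464) = 0.228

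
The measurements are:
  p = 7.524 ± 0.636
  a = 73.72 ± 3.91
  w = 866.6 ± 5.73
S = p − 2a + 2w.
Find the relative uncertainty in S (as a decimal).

0.00872

S is a linear combination, so absolute uncertainties add in quadrature:
  (δp)² = 0.404;  (2·δa)² = 61.2;  (2·δw)² = 131
δS = √(193) = 13.9
S = 1593, so δS/S = 13.9/1593 = 0.00872.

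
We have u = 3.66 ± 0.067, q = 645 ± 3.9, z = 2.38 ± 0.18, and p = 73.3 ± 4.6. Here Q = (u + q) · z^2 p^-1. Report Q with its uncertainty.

Let w = u + q = 649. δw = √(δu² + δq²) = √(0.00449 + 15.2) = 3.90, so δw/w = 0.00601.
Q is then a monomial in w, z, p:
δQ/Q = √((δw/w)² + (2·δz/z)² + (-1·δp/p)²) = √(3.62e-05 + 0.0229 + 0.00394) = 0.164
Q = 50.1, so δQ = 0.164 × 50.1 = 8.21.

50.1 ± 8.21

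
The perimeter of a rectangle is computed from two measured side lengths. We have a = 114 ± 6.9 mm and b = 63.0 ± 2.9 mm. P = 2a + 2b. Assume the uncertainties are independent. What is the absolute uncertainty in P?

15.0 mm

Each term contributes (cᵢ δxᵢ)² to (δP)²:
  (2·δa)² = 190;  (2·δb)² = 33.6
δP = √(224) = 15.0 mm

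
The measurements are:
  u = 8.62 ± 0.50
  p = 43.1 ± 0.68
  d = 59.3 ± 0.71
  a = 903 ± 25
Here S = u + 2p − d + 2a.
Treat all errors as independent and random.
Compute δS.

Each term contributes (cᵢ δxᵢ)² to (δS)²:
  (δu)² = 0.250;  (2·δp)² = 1.85;  (δd)² = 0.504;  (2·δa)² = 2500
δS = √(2500) = 50.0

50.0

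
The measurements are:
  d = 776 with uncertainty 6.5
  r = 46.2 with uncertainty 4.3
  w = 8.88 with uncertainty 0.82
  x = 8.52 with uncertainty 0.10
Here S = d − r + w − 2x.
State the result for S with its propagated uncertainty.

Sums and differences: (δS)² = Σ (cᵢ δxᵢ)².
  (δd)² = 42.2;  (δr)² = 18.5;  (δw)² = 0.672;  (2·δx)² = 0.0400
δS = √(61.5) = 7.84
S = 722.

722 ± 7.84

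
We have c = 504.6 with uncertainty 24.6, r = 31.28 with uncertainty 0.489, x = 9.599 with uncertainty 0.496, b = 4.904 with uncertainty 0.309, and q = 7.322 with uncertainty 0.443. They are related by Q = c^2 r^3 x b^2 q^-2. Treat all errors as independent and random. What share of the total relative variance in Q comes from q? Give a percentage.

32.6%

(δQ/Q)² = (2·δc/c)² + (3·δr/r)² + (1·δx/x)² + (2·δb/b)² + (-2·δq/q)²
  c term: (2×0.0488)² = 0.00951
  r term: (3×0.0156)² = 0.00220
  x term: (1×0.0517)² = 0.00267
  b term: (2×0.0630)² = 0.0159
  q term: (-2×0.0605)² = 0.0146
Total = 0.0449. Share from q = 0.0146/0.0449 = 0.326.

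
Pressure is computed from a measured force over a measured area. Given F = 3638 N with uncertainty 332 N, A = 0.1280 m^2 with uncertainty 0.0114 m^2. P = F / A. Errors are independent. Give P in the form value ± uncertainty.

28420 ± 3620 Pa

P is a product of powers, so relative uncertainties combine in quadrature:
  (1·δF/F)² = (1×0.0913)² = 0.00833;  (-1·δA/A)² = (-1×0.0891)² = 0.00793
δP/P = √(0.0163) = 0.128
P = 28420 Pa, so δP = 0.128 × 28420 = 3620 Pa.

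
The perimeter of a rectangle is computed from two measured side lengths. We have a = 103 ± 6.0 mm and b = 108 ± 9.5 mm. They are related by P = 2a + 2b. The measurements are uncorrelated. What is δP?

Absolute uncertainties add in quadrature for a linear combination:
  (2·δa)² = 144;  (2·δb)² = 361
δP = √(505) = 22.5 mm

22.5 mm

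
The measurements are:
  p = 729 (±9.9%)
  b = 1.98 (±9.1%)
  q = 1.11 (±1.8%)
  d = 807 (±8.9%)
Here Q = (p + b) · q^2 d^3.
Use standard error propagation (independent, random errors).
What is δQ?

1.36e+11

Let u = p + b = 731. δu = √(δp² + δb²) = √(5210 + 0.0325) = 72.2, so δu/u = 0.0987.
Q is then a monomial in u, q, d:
δQ/Q = √((δu/u)² + (2·δq/q)² + (3·δd/d)²) = √(0.00975 + 0.00130 + 0.0713) = 0.287
Q = 4.73e+11, so δQ = 0.287 × 4.73e+11 = 1.36e+11.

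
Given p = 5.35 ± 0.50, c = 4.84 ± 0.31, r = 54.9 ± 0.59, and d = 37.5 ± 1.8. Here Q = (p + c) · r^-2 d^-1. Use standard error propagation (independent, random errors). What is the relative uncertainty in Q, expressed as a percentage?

7.81%

Let u = p + c = 10.2. δu = √(δp² + δc²) = √(0.250 + 0.0961) = 0.588, so δu/u = 0.0577.
Q is then a monomial in u, r, d:
δQ/Q = √((δu/u)² + (-2·δr/r)² + (-1·δd/d)²) = √(0.00333 + 0.000462 + 0.00230) = 0.0781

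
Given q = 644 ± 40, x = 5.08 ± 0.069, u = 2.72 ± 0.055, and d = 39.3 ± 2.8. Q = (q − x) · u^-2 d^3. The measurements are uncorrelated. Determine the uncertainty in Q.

1.19e+06

Let w = q − x = 639. δw = √(δq² + δx²) = √(1600 + 0.00476) = 40.0, so δw/w = 0.0626.
Q is then a monomial in w, u, d:
δQ/Q = √((δw/w)² + (-2·δu/u)² + (3·δd/d)²) = √(0.00392 + 0.00164 + 0.0457) = 0.226
Q = 5.24e+06, so δQ = 0.226 × 5.24e+06 = 1.19e+06.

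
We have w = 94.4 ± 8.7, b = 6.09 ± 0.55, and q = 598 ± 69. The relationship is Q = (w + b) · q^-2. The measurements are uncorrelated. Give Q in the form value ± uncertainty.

(2.81 ± 0.693) × 10^-4

Let u = w + b = 100. δu = √(δw² + δb²) = √(75.7 + 0.303) = 8.72, so δu/u = 0.0867.
Q is then a monomial in u, q:
δQ/Q = √((δu/u)² + (-2·δq/q)²) = √(0.00753 + 0.0533) = 0.247
Q = 0.000281, so δQ = 0.247 × 0.000281 = 6.93e-05.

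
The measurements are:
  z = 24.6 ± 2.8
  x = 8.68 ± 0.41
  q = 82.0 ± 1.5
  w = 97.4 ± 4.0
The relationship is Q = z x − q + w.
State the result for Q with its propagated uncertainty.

229 ± 26.7

Let p = z·x = 214. δp/p = √((1·δz/z)² + (1·δx/x)²) = √(0.0130 + 0.00223) = 0.123, so δp = 26.3.
Q = p − q + w: δQ = √(δp² + δq² + δw²) = √(692 + 2.25 + 16.0) = 26.7
Q = 229.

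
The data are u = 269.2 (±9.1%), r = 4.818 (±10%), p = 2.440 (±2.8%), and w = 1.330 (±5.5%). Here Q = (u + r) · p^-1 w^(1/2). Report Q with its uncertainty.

Let h = u + r = 274.0. δh = √(δu² + δr²) = √(600 + 0.232) = 24.5, so δh/h = 0.0894.
Q is then a monomial in h, p, w:
δQ/Q = √((δh/h)² + (-1·δp/p)² + (½·δw/w)²) = √(0.00800 + 0.000784 + 0.000756) = 0.0977
Q = 129.5, so δQ = 0.0977 × 129.5 = 12.6.

129.5 ± 12.6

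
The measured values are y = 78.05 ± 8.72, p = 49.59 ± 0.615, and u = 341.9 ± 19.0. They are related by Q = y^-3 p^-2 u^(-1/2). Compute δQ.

1.56e-11

Relative error in a monomial: (δQ/Q)² = Σ (nᵢ · δxᵢ/xᵢ)².
  (-3·δy/y)² = (-3×0.112)² = 0.112;  (-2·δp/p)² = (-2×0.0124)² = 0.000615;  (−½·δu/u)² = (-0.5×0.0556)² = 0.000772
δQ/Q = √(0.114) = 0.337
Q = 4.625e-11, so δQ = 0.337 × 4.625e-11 = 1.56e-11.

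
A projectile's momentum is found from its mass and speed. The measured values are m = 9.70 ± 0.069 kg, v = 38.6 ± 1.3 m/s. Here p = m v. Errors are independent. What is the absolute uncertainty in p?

Each factor contributes (exponent × relative error)² to (δp/p)²:
  (1·δm/m)² = (1×0.00711)² = 5.06e-05;  (1·δv/v)² = (1×0.0337)² = 0.00113
δp/p = √(0.00118) = 0.0344
p = 374 kg·m/s, so δp = 0.0344 × 374 = 12.9 kg·m/s.

12.9 kg·m/s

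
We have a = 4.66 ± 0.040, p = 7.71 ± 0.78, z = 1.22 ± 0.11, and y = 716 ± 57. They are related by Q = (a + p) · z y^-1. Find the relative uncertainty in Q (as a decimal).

0.136

Let u = a + p = 12.4. δu = √(δa² + δp²) = √(0.00160 + 0.608) = 0.781, so δu/u = 0.0631.
Q is then a monomial in u, z, y:
δQ/Q = √((δu/u)² + (1·δz/z)² + (-1·δy/y)²) = √(0.00399 + 0.00813 + 0.00634) = 0.136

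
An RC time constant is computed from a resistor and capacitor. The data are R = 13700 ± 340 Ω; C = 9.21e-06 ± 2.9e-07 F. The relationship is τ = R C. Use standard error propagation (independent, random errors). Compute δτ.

Each factor contributes (exponent × relative error)² to (δτ/τ)²:
  (1·δR/R)² = (1×0.0248)² = 0.000616;  (1·δC/C)² = (1×0.0315)² = 0.000991
δτ/τ = √(0.00161) = 0.0401
τ = 0.126 s, so δτ = 0.0401 × 0.126 = 0.00506 s.

0.00506 s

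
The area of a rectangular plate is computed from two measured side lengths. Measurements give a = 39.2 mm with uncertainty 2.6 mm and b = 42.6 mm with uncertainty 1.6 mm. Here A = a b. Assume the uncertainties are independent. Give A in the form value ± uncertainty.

1670 ± 127 mm^2

Since A is a product/quotient, work with relative uncertainties:
  (1·δa/a)² = (1×0.0663)² = 0.00440;  (1·δb/b)² = (1×0.0376)² = 0.00141
δA/A = √(0.00581) = 0.0762
A = 1670 mm^2, so δA = 0.0762 × 1670 = 127 mm^2.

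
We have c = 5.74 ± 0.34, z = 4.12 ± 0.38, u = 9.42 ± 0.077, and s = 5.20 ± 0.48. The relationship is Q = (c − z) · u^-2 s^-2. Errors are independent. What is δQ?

Let w = c − z = 1.62. δw = √(δc² + δz²) = √(0.116 + 0.144) = 0.510, so δw/w = 0.315.
Q is then a monomial in w, u, s:
δQ/Q = √((δw/w)² + (-2·δu/u)² + (-2·δs/s)²) = √(0.0991 + 0.000267 + 0.0341) = 0.365
Q = 0.000675, so δQ = 0.365 × 0.000675 = 0.000247.

0.000247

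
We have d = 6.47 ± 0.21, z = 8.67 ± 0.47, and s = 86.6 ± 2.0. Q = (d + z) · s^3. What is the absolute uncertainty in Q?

Let u = d + z = 15.1. δu = √(δd² + δz²) = √(0.0441 + 0.221) = 0.515, so δu/u = 0.0340.
Q is then a monomial in u, s:
δQ/Q = √((δu/u)² + (3·δs/s)²) = √(0.00116 + 0.00480) = 0.0772
Q = 9.83e+06, so δQ = 0.0772 × 9.83e+06 = 7.59e+05.

7.59e+05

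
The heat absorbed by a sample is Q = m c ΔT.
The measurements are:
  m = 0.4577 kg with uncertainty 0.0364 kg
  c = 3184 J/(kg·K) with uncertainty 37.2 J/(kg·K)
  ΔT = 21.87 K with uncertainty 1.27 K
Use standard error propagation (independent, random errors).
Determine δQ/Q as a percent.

Each factor contributes (exponent × relative error)² to (δQ/Q)²:
  (1·δm/m)² = (1×0.0795)² = 0.00632;  (1·δc/c)² = (1×0.0117)² = 0.000137;  (1·δΔT/ΔT)² = (1×0.0581)² = 0.00337
δQ/Q = √(0.00983) = 0.0992

9.92%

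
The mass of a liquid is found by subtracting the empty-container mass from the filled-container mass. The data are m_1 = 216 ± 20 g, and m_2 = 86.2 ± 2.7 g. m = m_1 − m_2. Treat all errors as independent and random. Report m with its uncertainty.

Each term contributes (cᵢ δxᵢ)² to (δm)²:
  (δm_1)² = 400;  (δm_2)² = 7.29
δm = √(407) = 20.2 g
m = 130 g.

130 ± 20.2 g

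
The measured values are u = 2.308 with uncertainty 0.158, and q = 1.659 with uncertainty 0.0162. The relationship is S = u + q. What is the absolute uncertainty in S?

For a sum/difference, combine absolute errors in quadrature:
  (δu)² = 0.0250;  (δq)² = 0.000262
δS = √(0.0252) = 0.159

0.159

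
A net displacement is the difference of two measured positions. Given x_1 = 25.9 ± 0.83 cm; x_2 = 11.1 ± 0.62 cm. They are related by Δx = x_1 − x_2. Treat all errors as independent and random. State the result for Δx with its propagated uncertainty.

Sums and differences: (δΔx)² = Σ (cᵢ δxᵢ)².
  (δx_1)² = 0.689;  (δx_2)² = 0.384
δΔx = √(1.07) = 1.04 cm
Δx = 14.8 cm.

14.8 ± 1.04 cm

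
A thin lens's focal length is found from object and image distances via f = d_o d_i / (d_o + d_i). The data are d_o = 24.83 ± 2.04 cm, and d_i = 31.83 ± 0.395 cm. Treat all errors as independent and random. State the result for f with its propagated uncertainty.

∂f/∂d_o = (d_i/(d_o+d_i))² = 0.316;  ∂f/∂d_i = (d_o/(d_o+d_i))² = 0.192
δf = √((∂f/∂d_o · δd_o)² + (∂f/∂d_i · δd_i)²) = √(0.414 + 0.00575) = 0.648 cm
f = 13.95 cm.

13.95 ± 0.648 cm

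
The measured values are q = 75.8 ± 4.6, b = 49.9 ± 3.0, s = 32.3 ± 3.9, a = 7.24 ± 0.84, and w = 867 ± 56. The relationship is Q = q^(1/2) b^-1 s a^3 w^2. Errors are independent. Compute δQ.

Each factor contributes (exponent × relative error)² to (δQ/Q)²:
  (½·δq/q)² = (0.5×0.0607)² = 0.000921;  (-1·δb/b)² = (-1×0.0601)² = 0.00361;  (1·δs/s)² = (1×0.121)² = 0.0146;  (3·δa/a)² = (3×0.116)² = 0.121;  (2·δw/w)² = (2×0.0646)² = 0.0167
δQ/Q = √(0.157) = 0.396
Q = 1.61e+09, so δQ = 0.396 × 1.61e+09 = 6.37e+08.

6.37e+08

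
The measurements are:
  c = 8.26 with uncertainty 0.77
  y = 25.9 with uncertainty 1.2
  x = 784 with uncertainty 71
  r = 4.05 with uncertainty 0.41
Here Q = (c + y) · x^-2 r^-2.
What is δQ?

Let u = c + y = 34.2. δu = √(δc² + δy²) = √(0.593 + 1.44) = 1.43, so δu/u = 0.0417.
Q is then a monomial in u, x, r:
δQ/Q = √((δu/u)² + (-2·δx/x)² + (-2·δr/r)²) = √(0.00174 + 0.0328 + 0.0410) = 0.275
Q = 3.39e-06, so δQ = 0.275 × 3.39e-06 = 9.31e-07.

9.31e-07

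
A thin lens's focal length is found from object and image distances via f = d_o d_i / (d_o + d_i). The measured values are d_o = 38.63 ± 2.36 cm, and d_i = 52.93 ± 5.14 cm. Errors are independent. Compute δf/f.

0.0541

∂f/∂d_o = (d_i/(d_o+d_i))² = 0.334;  ∂f/∂d_i = (d_o/(d_o+d_i))² = 0.178
δf = √((∂f/∂d_o · δd_o)² + (∂f/∂d_i · δd_i)²) = √(0.622 + 0.837) = 1.21 cm
f = 22.33 cm, so δf/f = 1.21/22.33 = 0.0541.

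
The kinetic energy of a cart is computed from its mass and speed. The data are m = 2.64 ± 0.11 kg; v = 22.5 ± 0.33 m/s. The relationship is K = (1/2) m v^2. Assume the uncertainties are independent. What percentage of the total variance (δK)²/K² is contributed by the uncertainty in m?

(δK/K)² = (1·δm/m)² + (2·δv/v)²
  m term: (1×0.0417)² = 0.00174
  v term: (2×0.0147)² = 0.000860
Total = 0.00260. Share from m = 0.00174/0.00260 = 0.669.

66.9%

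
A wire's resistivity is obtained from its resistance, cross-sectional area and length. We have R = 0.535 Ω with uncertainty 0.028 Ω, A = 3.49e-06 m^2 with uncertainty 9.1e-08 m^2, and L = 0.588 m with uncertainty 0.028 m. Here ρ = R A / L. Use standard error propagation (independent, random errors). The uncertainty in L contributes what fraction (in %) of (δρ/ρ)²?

39.9%

(δρ/ρ)² = (1·δR/R)² + (1·δA/A)² + (-1·δL/L)²
  R term: (1×0.0523)² = 0.00274
  A term: (1×0.0261)² = 0.000680
  L term: (-1×0.0476)² = 0.00227
Total = 0.00569. Share from L = 0.00227/0.00569 = 0.399.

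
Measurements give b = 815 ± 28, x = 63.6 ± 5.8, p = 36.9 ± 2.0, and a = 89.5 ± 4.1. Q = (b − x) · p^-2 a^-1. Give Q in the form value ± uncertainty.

0.00617 ± 0.000763

Let u = b − x = 751. δu = √(δb² + δx²) = √(784 + 33.6) = 28.6, so δu/u = 0.0381.
Q is then a monomial in u, p, a:
δQ/Q = √((δu/u)² + (-2·δp/p)² + (-1·δa/a)²) = √(0.00145 + 0.0118 + 0.00210) = 0.124
Q = 0.00617, so δQ = 0.124 × 0.00617 = 0.000763.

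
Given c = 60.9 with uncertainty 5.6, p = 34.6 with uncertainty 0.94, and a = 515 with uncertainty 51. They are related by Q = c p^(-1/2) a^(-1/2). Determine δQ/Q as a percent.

10.5%

For a monomial Q ∝ c, p^(-1/2), a^(-1/2), fractional errors add in quadrature:
  (1·δc/c)² = (1×0.0920)² = 0.00846;  (−½·δp/p)² = (-0.5×0.0272)² = 0.000185;  (−½·δa/a)² = (-0.5×0.0990)² = 0.00245
δQ/Q = √(0.0111) = 0.105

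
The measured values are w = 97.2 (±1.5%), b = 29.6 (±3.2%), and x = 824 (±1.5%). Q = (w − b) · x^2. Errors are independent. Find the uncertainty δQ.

1.81e+06

Let u = w − b = 67.6. δu = √(δw² + δb²) = √(2.13 + 0.897) = 1.74, so δu/u = 0.0257.
Q is then a monomial in u, x:
δQ/Q = √((δu/u)² + (2·δx/x)²) = √(0.000662 + 0.000900) = 0.0395
Q = 4.59e+07, so δQ = 0.0395 × 4.59e+07 = 1.81e+06.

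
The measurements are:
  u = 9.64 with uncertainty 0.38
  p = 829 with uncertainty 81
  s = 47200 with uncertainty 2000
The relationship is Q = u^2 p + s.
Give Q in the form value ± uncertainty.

(1.24 ± 0.0988) × 10^5

Let w = u^2·p = 77000. δw/w = √((2·δu/u)² + (1·δp/p)²) = √(0.00622 + 0.00955) = 0.126, so δw = 9670.
Q = w + s: δQ = √(δw² + δs²) = √(9.35e+07 + 4e+06) = 9880
Q = 1.24e+05.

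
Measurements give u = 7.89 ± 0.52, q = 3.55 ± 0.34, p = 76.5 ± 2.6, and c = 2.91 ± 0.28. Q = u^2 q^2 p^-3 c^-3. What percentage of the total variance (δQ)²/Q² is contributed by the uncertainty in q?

24.8%

(δQ/Q)² = (2·δu/u)² + (2·δq/q)² + (-3·δp/p)² + (-3·δc/c)²
  u term: (2×0.0659)² = 0.0174
  q term: (2×0.0958)² = 0.0367
  p term: (-3×0.0340)² = 0.0104
  c term: (-3×0.0962)² = 0.0833
Total = 0.148. Share from q = 0.0367/0.148 = 0.248.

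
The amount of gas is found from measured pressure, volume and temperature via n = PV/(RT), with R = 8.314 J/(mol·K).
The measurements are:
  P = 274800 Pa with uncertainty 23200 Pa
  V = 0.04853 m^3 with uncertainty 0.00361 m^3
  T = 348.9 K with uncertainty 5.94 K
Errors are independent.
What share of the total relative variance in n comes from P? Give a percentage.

(δn/n)² = (1·δP/P)² + (1·δV/V)² + (-1·δT/T)²
  P term: (1×0.0844)² = 0.00713
  V term: (1×0.0744)² = 0.00553
  T term: (-1×0.0170)² = 0.000290
Total = 0.0130. Share from P = 0.00713/0.0130 = 0.550.

55.0%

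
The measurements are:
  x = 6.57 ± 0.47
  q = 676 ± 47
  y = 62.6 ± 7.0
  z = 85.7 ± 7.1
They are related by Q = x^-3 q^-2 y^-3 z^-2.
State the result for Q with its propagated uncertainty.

(4.28 ± 1.94) × 10^-18

Since Q is a product/quotient, work with relative uncertainties:
  (-3·δx/x)² = (-3×0.0715)² = 0.0461;  (-2·δq/q)² = (-2×0.0695)² = 0.0193;  (-3·δy/y)² = (-3×0.112)² = 0.113;  (-2·δz/z)² = (-2×0.0828)² = 0.0275
δQ/Q = √(0.205) = 0.453
Q = 4.28e-18, so δQ = 0.453 × 4.28e-18 = 1.94e-18.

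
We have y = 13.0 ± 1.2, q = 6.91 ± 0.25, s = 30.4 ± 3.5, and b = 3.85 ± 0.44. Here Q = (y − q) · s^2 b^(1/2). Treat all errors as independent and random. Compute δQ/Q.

Let u = y − q = 6.09. δu = √(δy² + δq²) = √(1.44 + 0.0625) = 1.23, so δu/u = 0.201.
Q is then a monomial in u, s, b:
δQ/Q = √((δu/u)² + (2·δs/s)² + (½·δb/b)²) = √(0.0405 + 0.0530 + 0.00327) = 0.311

0.311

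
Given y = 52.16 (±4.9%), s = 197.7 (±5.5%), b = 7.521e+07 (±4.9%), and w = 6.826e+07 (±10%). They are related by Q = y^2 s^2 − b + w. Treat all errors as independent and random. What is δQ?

Let p = y^2·s^2 = 1.063e+08. δp/p = √((2·δy/y)² + (2·δs/s)²) = √(0.00960 + 0.0121) = 0.147, so δp = 1.57e+07.
Q = p − b + w: δQ = √(δp² + δb² + δw²) = √(2.45e+14 + 1.36e+13 + 4.66e+13) = 1.75e+07

1.75e+07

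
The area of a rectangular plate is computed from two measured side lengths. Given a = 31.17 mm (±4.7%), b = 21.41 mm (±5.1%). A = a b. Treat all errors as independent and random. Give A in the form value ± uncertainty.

667.3 ± 46.3 mm^2

Products/powers → add relative errors in quadrature, weighted by exponent:
  (1·δa/a)² = (1×0.0470)² = 0.00221;  (1·δb/b)² = (1×0.0510)² = 0.00260
δA/A = √(0.00481) = 0.0694
A = 667.3 mm^2, so δA = 0.0694 × 667.3 = 46.3 mm^2.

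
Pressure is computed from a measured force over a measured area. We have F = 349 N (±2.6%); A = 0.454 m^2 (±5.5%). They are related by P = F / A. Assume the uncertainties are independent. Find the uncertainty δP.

46.8 Pa

Products/powers → add relative errors in quadrature, weighted by exponent:
  (1·δF/F)² = (1×0.0260)² = 0.000676;  (-1·δA/A)² = (-1×0.0550)² = 0.00303
δP/P = √(0.00370) = 0.0608
P = 769 Pa, so δP = 0.0608 × 769 = 46.8 Pa.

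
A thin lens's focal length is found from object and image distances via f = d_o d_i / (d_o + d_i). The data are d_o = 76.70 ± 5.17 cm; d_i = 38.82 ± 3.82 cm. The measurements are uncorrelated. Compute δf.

∂f/∂d_o = (d_i/(d_o+d_i))² = 0.113;  ∂f/∂d_i = (d_o/(d_o+d_i))² = 0.441
δf = √((∂f/∂d_o · δd_o)² + (∂f/∂d_i · δd_i)²) = √(0.341 + 2.84) = 1.78 cm

1.78 cm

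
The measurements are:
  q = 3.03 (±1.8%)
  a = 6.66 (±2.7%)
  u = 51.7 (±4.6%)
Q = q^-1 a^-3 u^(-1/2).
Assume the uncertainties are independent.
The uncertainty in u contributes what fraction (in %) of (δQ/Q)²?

7.14%

(δQ/Q)² = (-1·δq/q)² + (-3·δa/a)² + (−½·δu/u)²
  q term: (-1×0.0180)² = 0.000324
  a term: (-3×0.0270)² = 0.00656
  u term: (-0.5×0.0460)² = 0.000529
Total = 0.00741. Share from u = 0.000529/0.00741 = 0.0714.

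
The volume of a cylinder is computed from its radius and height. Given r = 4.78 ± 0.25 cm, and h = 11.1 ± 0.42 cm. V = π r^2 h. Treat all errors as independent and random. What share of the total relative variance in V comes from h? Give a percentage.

11.6%

(δV/V)² = (2·δr/r)² + (1·δh/h)²
  r term: (2×0.0523)² = 0.0109
  h term: (1×0.0378)² = 0.00143
Total = 0.0124. Share from h = 0.00143/0.0124 = 0.116.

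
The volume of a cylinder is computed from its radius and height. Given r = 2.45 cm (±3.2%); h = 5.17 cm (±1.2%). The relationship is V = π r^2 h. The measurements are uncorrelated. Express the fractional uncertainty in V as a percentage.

V is a product of powers, so relative uncertainties combine in quadrature:
  (2·δr/r)² = (2×0.0320)² = 0.00410;  (1·δh/h)² = (1×0.0120)² = 0.000144
δV/V = √(0.00424) = 0.0651

6.51%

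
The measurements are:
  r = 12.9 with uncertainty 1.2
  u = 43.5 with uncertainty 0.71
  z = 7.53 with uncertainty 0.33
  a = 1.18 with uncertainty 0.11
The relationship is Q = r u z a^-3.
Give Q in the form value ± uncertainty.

2570 ± 767

Q is a product of powers, so relative uncertainties combine in quadrature:
  (1·δr/r)² = (1×0.0930)² = 0.00865;  (1·δu/u)² = (1×0.0163)² = 0.000266;  (1·δz/z)² = (1×0.0438)² = 0.00192;  (-3·δa/a)² = (-3×0.0932)² = 0.0782
δQ/Q = √(0.0891) = 0.298
Q = 2570, so δQ = 0.298 × 2570 = 767.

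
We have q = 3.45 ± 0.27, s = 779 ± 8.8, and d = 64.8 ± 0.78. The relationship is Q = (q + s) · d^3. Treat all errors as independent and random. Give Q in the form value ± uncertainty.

Let u = q + s = 782. δu = √(δq² + δs²) = √(0.0729 + 77.4) = 8.80, so δu/u = 0.0113.
Q is then a monomial in u, d:
δQ/Q = √((δu/u)² + (3·δd/d)²) = √(0.000127 + 0.00130) = 0.0378
Q = 2.13e+08, so δQ = 0.0378 × 2.13e+08 = 8.05e+06.

(2.13 ± 0.0805) × 10^8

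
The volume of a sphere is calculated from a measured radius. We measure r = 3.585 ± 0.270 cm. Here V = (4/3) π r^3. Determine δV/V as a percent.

V ∝ r^3, so δV/V = |3| · δr/r = 3 × 0.0753 = 0.226.

22.6%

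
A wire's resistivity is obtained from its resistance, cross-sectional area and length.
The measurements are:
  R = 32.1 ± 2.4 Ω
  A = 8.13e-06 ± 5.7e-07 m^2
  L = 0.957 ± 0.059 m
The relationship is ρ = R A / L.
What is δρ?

Products/powers → add relative errors in quadrature, weighted by exponent:
  (1·δR/R)² = (1×0.0748)² = 0.00559;  (1·δA/A)² = (1×0.0701)² = 0.00492;  (-1·δL/L)² = (-1×0.0617)² = 0.00380
δρ/ρ = √(0.0143) = 0.120
ρ = 0.000273 Ω·m, so δρ = 0.120 × 0.000273 = 3.26e-05 Ω·m.

3.26e-05 Ω·m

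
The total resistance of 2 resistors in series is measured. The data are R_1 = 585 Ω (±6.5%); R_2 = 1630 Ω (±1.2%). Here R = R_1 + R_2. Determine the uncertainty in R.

Each term contributes (cᵢ δxᵢ)² to (δR)²:
  (δR_1)² = 1450;  (δR_2)² = 383
δR = √(1830) = 42.8 Ω

42.8 Ω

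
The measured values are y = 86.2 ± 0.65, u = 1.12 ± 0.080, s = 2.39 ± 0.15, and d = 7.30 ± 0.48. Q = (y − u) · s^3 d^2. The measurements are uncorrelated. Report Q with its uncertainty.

Let w = y − u = 85.1. δw = √(δy² + δu²) = √(0.423 + 0.00640) = 0.655, so δw/w = 0.00770.
Q is then a monomial in w, s, d:
δQ/Q = √((δw/w)² + (3·δs/s)² + (2·δd/d)²) = √(5.93e-05 + 0.0355 + 0.0173) = 0.230
Q = 61900, so δQ = 0.230 × 61900 = 14200.

61900 ± 14200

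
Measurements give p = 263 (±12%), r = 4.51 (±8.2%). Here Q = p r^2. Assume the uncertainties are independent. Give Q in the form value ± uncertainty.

5350 ± 1090

Since Q is a product/quotient, work with relative uncertainties:
  (1·δp/p)² = (1×0.120)² = 0.0144;  (2·δr/r)² = (2×0.0820)² = 0.0269
δQ/Q = √(0.0413) = 0.203
Q = 5350, so δQ = 0.203 × 5350 = 1090.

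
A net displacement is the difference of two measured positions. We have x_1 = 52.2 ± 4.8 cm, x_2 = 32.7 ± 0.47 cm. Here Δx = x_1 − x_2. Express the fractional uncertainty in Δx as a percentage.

24.7%

Each term contributes (cᵢ δxᵢ)² to (δΔx)²:
  (δx_1)² = 23.0;  (δx_2)² = 0.221
δΔx = √(23.3) = 4.82 cm
Δx = 19.5 cm, so δΔx/Δx = 4.82/19.5 = 0.247.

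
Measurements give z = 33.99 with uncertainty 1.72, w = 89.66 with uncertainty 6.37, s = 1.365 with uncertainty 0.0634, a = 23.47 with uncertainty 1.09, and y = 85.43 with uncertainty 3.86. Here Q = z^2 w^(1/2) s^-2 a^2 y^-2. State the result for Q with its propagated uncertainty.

443.1 ± 85.2

For a monomial Q ∝ z^2, w^(1/2), s^-2, a^2, y^-2, fractional errors add in quadrature:
  (2·δz/z)² = (2×0.0506)² = 0.0102;  (½·δw/w)² = (0.5×0.0710)² = 0.00126;  (-2·δs/s)² = (-2×0.0464)² = 0.00863;  (2·δa/a)² = (2×0.0464)² = 0.00863;  (-2·δy/y)² = (-2×0.0452)² = 0.00817
δQ/Q = √(0.0369) = 0.192
Q = 443.1, so δQ = 0.192 × 443.1 = 85.2.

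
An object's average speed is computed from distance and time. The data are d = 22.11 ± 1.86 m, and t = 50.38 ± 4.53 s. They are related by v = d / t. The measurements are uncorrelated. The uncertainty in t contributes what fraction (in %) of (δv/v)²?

53.3%

(δv/v)² = (1·δd/d)² + (-1·δt/t)²
  d term: (1×0.0841)² = 0.00708
  t term: (-1×0.0899)² = 0.00809
Total = 0.0152. Share from t = 0.00809/0.0152 = 0.533.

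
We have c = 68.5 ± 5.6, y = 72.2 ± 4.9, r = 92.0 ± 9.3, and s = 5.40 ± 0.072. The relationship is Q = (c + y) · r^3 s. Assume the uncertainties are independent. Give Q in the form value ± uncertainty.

(5.92 ± 1.82) × 10^8

Let u = c + y = 141. δu = √(δc² + δy²) = √(31.4 + 24.0) = 7.44, so δu/u = 0.0529.
Q is then a monomial in u, r, s:
δQ/Q = √((δu/u)² + (3·δr/r)² + (1·δs/s)²) = √(0.00280 + 0.0920 + 0.000178) = 0.308
Q = 5.92e+08, so δQ = 0.308 × 5.92e+08 = 1.82e+08.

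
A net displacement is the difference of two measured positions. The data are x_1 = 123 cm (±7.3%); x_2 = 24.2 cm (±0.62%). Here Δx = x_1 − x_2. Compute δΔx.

8.98 cm

Each term contributes (cᵢ δxᵢ)² to (δΔx)²:
  (δx_1)² = 80.6;  (δx_2)² = 0.0225
δΔx = √(80.6) = 8.98 cm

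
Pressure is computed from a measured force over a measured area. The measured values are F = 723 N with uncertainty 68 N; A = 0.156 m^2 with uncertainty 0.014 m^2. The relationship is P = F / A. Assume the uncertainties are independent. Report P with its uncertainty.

4630 ± 602 Pa

Each factor contributes (exponent × relative error)² to (δP/P)²:
  (1·δF/F)² = (1×0.0941)² = 0.00885;  (-1·δA/A)² = (-1×0.0897)² = 0.00805
δP/P = √(0.0169) = 0.130
P = 4630 Pa, so δP = 0.130 × 4630 = 602 Pa.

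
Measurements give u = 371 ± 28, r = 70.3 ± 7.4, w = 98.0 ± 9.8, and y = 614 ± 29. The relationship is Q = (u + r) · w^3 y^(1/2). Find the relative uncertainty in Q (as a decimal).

Let h = u + r = 441. δh = √(δu² + δr²) = √(784 + 54.8) = 29.0, so δh/h = 0.0656.
Q is then a monomial in h, w, y:
δQ/Q = √((δh/h)² + (3·δw/w)² + (½·δy/y)²) = √(0.00431 + 0.0900 + 0.000558) = 0.308

0.308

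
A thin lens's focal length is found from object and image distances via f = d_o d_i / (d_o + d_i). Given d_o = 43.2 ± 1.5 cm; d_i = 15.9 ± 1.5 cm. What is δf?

0.809 cm

∂f/∂d_o = (d_i/(d_o+d_i))² = 0.0724;  ∂f/∂d_i = (d_o/(d_o+d_i))² = 0.534
δf = √((∂f/∂d_o · δd_o)² + (∂f/∂d_i · δd_i)²) = √(0.0118 + 0.642) = 0.809 cm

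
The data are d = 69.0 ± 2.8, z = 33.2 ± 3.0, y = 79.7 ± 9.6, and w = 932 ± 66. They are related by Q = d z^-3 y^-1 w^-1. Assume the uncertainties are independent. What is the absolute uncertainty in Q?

Q is a product of powers, so relative uncertainties combine in quadrature:
  (1·δd/d)² = (1×0.0406)² = 0.00165;  (-3·δz/z)² = (-3×0.0904)² = 0.0735;  (-1·δy/y)² = (-1×0.120)² = 0.0145;  (-1·δw/w)² = (-1×0.0708)² = 0.00501
δQ/Q = √(0.0947) = 0.308
Q = 2.54e-08, so δQ = 0.308 × 2.54e-08 = 7.81e-09.

7.81e-09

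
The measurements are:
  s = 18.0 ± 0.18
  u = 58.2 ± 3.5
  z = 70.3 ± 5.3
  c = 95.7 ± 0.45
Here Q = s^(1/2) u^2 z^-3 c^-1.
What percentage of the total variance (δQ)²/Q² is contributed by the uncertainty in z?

(δQ/Q)² = (½·δs/s)² + (2·δu/u)² + (-3·δz/z)² + (-1·δc/c)²
  s term: (0.5×0.0100)² = 2.5e-05
  u term: (2×0.0601)² = 0.0145
  z term: (-3×0.0754)² = 0.0512
  c term: (-1×0.00470)² = 2.21e-05
Total = 0.0657. Share from z = 0.0512/0.0657 = 0.779.

77.9%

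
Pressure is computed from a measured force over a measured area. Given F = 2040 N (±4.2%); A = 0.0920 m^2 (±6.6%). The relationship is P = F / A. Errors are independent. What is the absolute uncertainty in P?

Since P is a product/quotient, work with relative uncertainties:
  (1·δF/F)² = (1×0.0420)² = 0.00176;  (-1·δA/A)² = (-1×0.0660)² = 0.00436
δP/P = √(0.00612) = 0.0782
P = 22200 Pa, so δP = 0.0782 × 22200 = 1730 Pa.

1730 Pa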